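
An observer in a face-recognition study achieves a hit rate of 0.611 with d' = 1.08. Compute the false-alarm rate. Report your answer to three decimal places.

z(hit rate) = z(0.611) = 0.2819
z(FA) = z(H) − d' = 0.2819 − 1.08 = -0.7981
false-alarm rate = Φ(-0.7981) = 0.2124

false-alarm rate = 0.212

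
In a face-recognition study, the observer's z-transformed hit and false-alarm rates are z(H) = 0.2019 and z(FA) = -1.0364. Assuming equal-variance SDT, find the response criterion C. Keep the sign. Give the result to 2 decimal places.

C = 0.42

c = −½·[z(H) + z(FA)] = −½·(0.2019 + (-1.0364)) = 0.41725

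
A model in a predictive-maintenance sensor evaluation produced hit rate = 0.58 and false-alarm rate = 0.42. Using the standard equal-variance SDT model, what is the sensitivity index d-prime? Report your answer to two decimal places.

z(H) = z(0.58) = 0.2019
z(FA) = z(0.42) = -0.2019
d' = z(H) − z(FA) = 0.2019 − (-0.2019) = 0.4038

d-prime = 0.40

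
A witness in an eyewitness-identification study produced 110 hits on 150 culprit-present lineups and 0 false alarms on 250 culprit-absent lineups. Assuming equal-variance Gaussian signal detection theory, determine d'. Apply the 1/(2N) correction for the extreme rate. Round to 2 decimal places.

d' = 3.50

The false-alarm rate is 0/250 = 0, so apply the 1/(2N) correction: FA → 1/(2·250) = 0.00200.
z(H) = z(0.73333) = 0.623
z(FA) = z(0.00200) = -2.878
d' = 0.623 − (-2.878) = 3.501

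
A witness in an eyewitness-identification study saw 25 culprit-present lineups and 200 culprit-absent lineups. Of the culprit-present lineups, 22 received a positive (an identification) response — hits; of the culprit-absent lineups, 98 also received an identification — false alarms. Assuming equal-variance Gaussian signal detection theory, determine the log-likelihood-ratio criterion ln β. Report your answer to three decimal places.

H = 22/25 = 0.8800
FA = 98/200 = 0.4900
Φ⁻¹(0.8800) = 1.1750, Φ⁻¹(0.4900) = -0.0251
ln β = −½·[z(H)² − z(FA)²] = −0.5 × (1.3806 − 0.0006) = -0.6900

ln β = -0.690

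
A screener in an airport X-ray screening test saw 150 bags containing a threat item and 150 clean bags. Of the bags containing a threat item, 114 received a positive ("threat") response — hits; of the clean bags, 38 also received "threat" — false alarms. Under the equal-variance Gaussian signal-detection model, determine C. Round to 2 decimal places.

H = 114/150 = 0.7600
FA = 38/150 = 0.2533
z(H) = z(0.7600) = 0.706
z(FA) = z(0.2533) = -0.664
c = −½·[z(H) + z(FA)] = −0.5 × (0.706 + (-0.664)) = -0.021
c < 0: the screener has a liberal response bias.

C = -0.02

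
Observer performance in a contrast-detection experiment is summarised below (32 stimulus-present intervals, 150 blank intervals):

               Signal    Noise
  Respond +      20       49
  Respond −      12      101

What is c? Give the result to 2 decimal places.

c = 0.07

H = 20/32 = 0.6250
FA = 49/150 = 0.3267
Φ⁻¹(0.6250) = 0.3186, Φ⁻¹(0.3267) = -0.4490
c = −½·[z(H) + z(FA)] = −0.5 × (0.3186 + (-0.4490)) = 0.0652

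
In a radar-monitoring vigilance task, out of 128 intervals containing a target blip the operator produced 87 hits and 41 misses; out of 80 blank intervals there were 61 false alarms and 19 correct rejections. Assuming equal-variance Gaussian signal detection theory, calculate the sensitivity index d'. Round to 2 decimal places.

d' = -0.25

H = 87/128 = 0.6797
FA = 61/80 = 0.7625
z(0.6797) = 0.467, z(0.7625) = 0.714
d' = z(H) − z(FA) = 0.467 − 0.714 = -0.247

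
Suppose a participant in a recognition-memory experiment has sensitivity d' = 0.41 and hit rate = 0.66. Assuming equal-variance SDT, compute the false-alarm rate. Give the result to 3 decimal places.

false-alarm rate = 0.501

z(hit rate) = z(0.66) = 0.4125
z(FA) = z(H) − d' = 0.4125 − 0.41 = 0.0025
false-alarm rate = Φ(0.0025) = 0.5010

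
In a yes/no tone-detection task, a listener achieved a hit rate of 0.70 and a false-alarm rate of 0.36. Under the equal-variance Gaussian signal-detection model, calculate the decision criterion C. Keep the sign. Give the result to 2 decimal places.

z(H) = z(0.70) = 0.524
z(FA) = z(0.36) = -0.358
c = −½·[z(H) + z(FA)] = −0.5 × (0.524 + (-0.358)) = -0.083
c < 0: the listener has a liberal response bias.

C = -0.08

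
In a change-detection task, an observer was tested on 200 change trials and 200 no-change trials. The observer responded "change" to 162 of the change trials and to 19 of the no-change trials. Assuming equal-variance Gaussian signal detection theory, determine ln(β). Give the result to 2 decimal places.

ln β = 0.47

H = 162/200 = 0.8100
FA = 19/200 = 0.0950
z(H) = z(0.8100) = 0.878
z(FA) = z(0.0950) = -1.311
ln β = −½·[z(H)² − z(FA)²] = −0.5 × (0.771 − 1.719) = 0.474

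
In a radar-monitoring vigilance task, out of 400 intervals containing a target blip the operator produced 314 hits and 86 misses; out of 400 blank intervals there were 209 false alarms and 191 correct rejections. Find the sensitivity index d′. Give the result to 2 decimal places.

d′ = 0.73

H = 314/400 = 0.7850
FA = 209/400 = 0.5225
z(0.7850) = 0.789, z(0.5225) = 0.056
d' = z(H) − z(FA) = 0.789 − 0.056 = 0.733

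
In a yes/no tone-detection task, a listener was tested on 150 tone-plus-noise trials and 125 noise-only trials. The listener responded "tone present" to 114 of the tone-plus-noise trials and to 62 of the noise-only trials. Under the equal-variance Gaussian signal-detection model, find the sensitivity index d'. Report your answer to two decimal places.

d' = 0.72

H = 114/150 = 0.7600
FA = 62/125 = 0.4960
z(H) = z(0.7600) = 0.7063
z(FA) = z(0.4960) = -0.0100
d' = z(H) − z(FA) = 0.7063 − (-0.0100) = 0.7163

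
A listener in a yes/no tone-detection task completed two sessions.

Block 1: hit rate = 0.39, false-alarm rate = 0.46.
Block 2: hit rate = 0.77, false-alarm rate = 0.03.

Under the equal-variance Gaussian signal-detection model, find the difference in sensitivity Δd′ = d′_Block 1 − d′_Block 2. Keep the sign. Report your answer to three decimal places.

Block 1: z(0.39) = -0.2793, z(0.46) = -0.1004, d' = -0.1789
Block 2: z(0.77) = 0.7388, z(0.03) = -1.8808, d' = 2.6196
Δd' = d'_Block 1 − d'_Block 2 = -0.1789 − 2.6196 = -2.7985
Block 2 has the higher sensitivity.

Δd′ = -2.799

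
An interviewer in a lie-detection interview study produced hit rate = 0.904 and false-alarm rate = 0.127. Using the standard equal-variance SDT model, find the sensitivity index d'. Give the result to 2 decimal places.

d' = 2.45

z(0.904) = 1.305, z(0.127) = -1.141
d' = z(H) − z(FA) = 1.305 − (-1.141) = 2.446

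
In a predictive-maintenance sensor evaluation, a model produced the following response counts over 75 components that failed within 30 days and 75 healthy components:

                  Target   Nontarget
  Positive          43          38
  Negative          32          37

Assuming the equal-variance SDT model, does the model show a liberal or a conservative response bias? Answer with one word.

liberal

z(H) = 0.185, z(FA) = 0.017
c = −½·(z(H) + z(FA)) = -0.101
c < 0 → liberal criterion (biased toward responding “yes”).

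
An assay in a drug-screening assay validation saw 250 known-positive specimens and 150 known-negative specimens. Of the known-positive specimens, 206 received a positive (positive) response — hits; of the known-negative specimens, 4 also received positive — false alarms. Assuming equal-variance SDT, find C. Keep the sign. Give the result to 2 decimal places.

C = 0.50

H = 206/250 = 0.8240
FA = 4/150 = 0.0267
z(H) = 0.9307
z(FA) = -1.9317
c = −½·[z(H) + z(FA)] = −0.5 × (0.9307 + (-1.9317)) = 0.5005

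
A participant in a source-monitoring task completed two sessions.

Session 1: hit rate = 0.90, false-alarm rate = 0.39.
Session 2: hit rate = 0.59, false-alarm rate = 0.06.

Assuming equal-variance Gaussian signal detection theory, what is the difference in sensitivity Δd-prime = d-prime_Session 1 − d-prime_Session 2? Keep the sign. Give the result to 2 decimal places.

Session 1: z(0.90) = 1.282, z(0.39) = -0.279, d' = 1.561
Session 2: z(0.59) = 0.228, z(0.06) = -1.555, d' = 1.783
Δd' = d'_Session 1 − d'_Session 2 = 1.561 − 1.783 = -0.222
Session 2 has the higher sensitivity.

Δd-prime = -0.22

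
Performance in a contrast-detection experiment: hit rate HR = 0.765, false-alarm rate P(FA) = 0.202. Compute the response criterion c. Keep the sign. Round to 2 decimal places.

c = 0.06

z(H) = 0.7225
z(FA) = -0.8345
c = −½·[z(H) + z(FA)] = −0.5 × (0.7225 + (-0.8345)) = 0.0560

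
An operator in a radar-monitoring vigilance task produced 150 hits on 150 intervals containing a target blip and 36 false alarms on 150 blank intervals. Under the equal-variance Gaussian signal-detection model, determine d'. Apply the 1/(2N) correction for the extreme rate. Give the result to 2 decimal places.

d' = 3.42

The hit rate is 150/150 = 1, so apply the 1/(2N) correction: H → 1 − 1/(2·150) = 0.99667.
z(H) = z(0.99667) = 2.713
z(FA) = z(0.24000) = -0.706
d' = 2.713 − (-0.706) = 3.419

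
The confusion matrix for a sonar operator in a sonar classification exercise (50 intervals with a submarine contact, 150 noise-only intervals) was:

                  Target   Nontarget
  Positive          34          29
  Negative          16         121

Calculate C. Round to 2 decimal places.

C = 0.20

H = 34/50 = 0.6800
FA = 29/150 = 0.1933
Φ⁻¹(H) = Φ⁻¹(0.6800) = 0.468
Φ⁻¹(FA) = Φ⁻¹(0.1933) = -0.866
c = −½·[z(H) + z(FA)] = −0.5 × (0.468 + (-0.866)) = 0.199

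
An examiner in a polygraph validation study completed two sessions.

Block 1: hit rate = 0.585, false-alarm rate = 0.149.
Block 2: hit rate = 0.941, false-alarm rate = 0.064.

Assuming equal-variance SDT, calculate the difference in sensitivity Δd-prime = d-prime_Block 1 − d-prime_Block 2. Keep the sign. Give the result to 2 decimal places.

Block 1: z(0.585) = 0.215, z(0.149) = -1.041, d' = 1.256
Block 2: z(0.941) = 1.563, z(0.064) = -1.522, d' = 3.085
Δd' = d'_Block 1 − d'_Block 2 = 1.256 − 3.085 = -1.829
Block 2 has the higher sensitivity.

Δd-prime = -1.83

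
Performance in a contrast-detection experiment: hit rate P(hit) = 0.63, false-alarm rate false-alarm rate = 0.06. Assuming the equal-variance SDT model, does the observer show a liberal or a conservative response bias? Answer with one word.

z(H) = 0.332, z(FA) = -1.555
c = −½·(z(H) + z(FA)) = 0.6115
c > 0 → conservative criterion (biased toward responding “no”).

conservative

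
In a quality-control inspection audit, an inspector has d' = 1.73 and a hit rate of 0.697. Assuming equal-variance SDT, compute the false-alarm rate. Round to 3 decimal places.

false-alarm rate = 0.112

z(hit rate) = z(0.697) = 0.5158
z(FA) = z(H) − d' = 0.5158 − 1.73 = -1.2142
false-alarm rate = Φ(-1.2142) = 0.1123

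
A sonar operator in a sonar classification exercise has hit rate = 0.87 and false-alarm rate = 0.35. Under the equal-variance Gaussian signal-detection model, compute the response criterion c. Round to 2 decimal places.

c = -0.37

Φ⁻¹(0.87) = 1.1264, Φ⁻¹(0.35) = -0.3853
c = −½·[z(H) + z(FA)] = −0.5 × (1.1264 + (-0.3853)) = -0.37055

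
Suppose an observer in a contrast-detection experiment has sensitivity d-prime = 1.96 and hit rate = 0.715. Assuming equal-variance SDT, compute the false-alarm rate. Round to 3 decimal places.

z(hit rate) = z(0.715) = 0.5681
z(FA) = z(H) − d' = 0.5681 − 1.96 = -1.3919
false-alarm rate = Φ(-1.3919) = 0.0820

false-alarm rate = 0.082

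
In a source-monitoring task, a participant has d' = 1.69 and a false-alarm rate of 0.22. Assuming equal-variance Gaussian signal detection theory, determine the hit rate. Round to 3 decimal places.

hit rate = 0.821

z(false-alarm rate) = z(0.22) = -0.7722
z(H) = z(FA) + d' = -0.7722 + 1.69 = 0.9178
hit rate = Φ(0.9178) = 0.8206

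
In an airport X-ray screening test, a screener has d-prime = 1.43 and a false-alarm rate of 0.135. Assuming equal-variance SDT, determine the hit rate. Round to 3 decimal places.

z(false-alarm rate) = z(0.135) = -1.1031
z(H) = z(FA) + d' = -1.1031 + 1.43 = 0.3269
hit rate = Φ(0.3269) = 0.6281

hit rate = 0.628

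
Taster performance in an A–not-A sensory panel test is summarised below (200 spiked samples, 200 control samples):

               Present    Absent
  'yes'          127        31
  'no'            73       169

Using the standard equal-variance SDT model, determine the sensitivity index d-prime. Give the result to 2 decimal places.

d-prime = 1.36

H = 127/200 = 0.6350
FA = 31/200 = 0.1550
Φ⁻¹(0.6350) = 0.3451, Φ⁻¹(0.1550) = -1.0152
d' = z(H) − z(FA) = 0.3451 − (-1.0152) = 1.3603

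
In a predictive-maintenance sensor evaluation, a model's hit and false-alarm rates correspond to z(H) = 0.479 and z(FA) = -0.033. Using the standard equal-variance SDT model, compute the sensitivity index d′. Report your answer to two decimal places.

d′ = 0.51

d' = z(H) − z(FA) = 0.479 − (-0.033) = 0.512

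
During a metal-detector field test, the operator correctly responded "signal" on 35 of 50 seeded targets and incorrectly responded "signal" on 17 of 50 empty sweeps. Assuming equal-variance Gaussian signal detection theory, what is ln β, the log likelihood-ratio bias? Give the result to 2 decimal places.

ln β = -0.05

H = 35/50 = 0.7000
FA = 17/50 = 0.3400
z(H) = 0.524
z(FA) = -0.412
ln β = −½·[z(H)² − z(FA)²] = −0.5 × (0.275 − 0.170) = -0.0525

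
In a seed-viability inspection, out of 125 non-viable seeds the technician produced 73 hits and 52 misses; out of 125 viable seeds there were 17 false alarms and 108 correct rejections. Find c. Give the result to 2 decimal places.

c = 0.44

H = 73/125 = 0.5840
FA = 17/125 = 0.1360
z(H) = z(0.5840) = 0.212
z(FA) = z(0.1360) = -1.098
c = −½·[z(H) + z(FA)] = −0.5 × (0.212 + (-1.098)) = 0.443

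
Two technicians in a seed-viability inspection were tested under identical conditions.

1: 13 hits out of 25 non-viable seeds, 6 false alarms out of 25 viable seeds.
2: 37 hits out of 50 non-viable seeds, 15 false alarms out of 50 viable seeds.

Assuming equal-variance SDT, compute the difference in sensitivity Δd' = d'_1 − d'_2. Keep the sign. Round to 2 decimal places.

1: z(0.5200) = 0.050, z(0.2400) = -0.706, d' = 0.756
2: z(0.7400) = 0.643, z(0.3000) = -0.524, d' = 1.167
Δd' = d'_1 − d'_2 = 0.756 − 1.167 = -0.411
2 has the higher sensitivity.

Δd' = -0.41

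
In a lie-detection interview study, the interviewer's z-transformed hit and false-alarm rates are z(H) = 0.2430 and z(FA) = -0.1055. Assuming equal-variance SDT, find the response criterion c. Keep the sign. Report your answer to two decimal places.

c = -0.07

c = −½·[z(H) + z(FA)] = −½·(0.2430 + (-0.1055)) = -0.06875
c < 0: the interviewer has a liberal response bias.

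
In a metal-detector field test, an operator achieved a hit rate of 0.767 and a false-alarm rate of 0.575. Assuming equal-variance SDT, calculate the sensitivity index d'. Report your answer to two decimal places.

d' = 0.54

Φ⁻¹(H) = 0.7290
Φ⁻¹(FA) = 0.1891
d' = z(H) − z(FA) = 0.7290 − 0.1891 = 0.5399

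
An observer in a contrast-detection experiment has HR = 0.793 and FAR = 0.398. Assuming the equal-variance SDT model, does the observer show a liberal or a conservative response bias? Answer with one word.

z(H) = 0.817, z(FA) = -0.259
c = −½·(z(H) + z(FA)) = -0.279
c < 0 → liberal criterion (biased toward responding “yes”).

liberal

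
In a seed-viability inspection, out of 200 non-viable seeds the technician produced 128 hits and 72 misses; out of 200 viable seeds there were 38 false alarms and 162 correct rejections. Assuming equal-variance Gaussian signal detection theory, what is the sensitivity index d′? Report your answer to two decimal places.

H = 128/200 = 0.6400
FA = 38/200 = 0.1900
z(H) = z(0.6400) = 0.3585
z(FA) = z(0.1900) = -0.8779
d' = z(H) − z(FA) = 0.3585 − (-0.8779) = 1.2364

d′ = 1.24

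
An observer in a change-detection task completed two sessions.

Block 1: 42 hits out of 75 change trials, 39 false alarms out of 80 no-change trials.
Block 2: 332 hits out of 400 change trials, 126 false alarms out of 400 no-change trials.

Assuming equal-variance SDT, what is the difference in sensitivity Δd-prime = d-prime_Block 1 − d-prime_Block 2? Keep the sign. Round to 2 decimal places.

Δd-prime = -1.25

Block 1: z(0.5600) = 0.151, z(0.4875) = -0.031, d' = 0.182
Block 2: z(0.8300) = 0.954, z(0.3150) = -0.482, d' = 1.436
Δd' = d'_Block 1 − d'_Block 2 = 0.182 − 1.436 = -1.254
Block 2 has the higher sensitivity.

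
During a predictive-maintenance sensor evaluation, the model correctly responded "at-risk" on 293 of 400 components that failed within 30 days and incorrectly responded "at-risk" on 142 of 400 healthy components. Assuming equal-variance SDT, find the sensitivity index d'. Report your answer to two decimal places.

H = 293/400 = 0.7325
FA = 142/400 = 0.3550
z(H) = z(0.7325) = 0.6204
z(FA) = z(0.3550) = -0.3719
d' = z(H) − z(FA) = 0.6204 − (-0.3719) = 0.9923

d' = 0.99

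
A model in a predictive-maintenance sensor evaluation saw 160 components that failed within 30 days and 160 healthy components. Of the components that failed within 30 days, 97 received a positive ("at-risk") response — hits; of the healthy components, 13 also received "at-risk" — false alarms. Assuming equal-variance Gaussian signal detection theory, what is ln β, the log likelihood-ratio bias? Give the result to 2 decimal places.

ln β = 0.94

H = 97/160 = 0.6062
FA = 13/160 = 0.0813
z(H) = z(0.6062) = 0.269
z(FA) = z(0.0813) = -1.396
ln β = −½·[z(H)² − z(FA)²] = −0.5 × (0.072 − 1.949) = 0.9385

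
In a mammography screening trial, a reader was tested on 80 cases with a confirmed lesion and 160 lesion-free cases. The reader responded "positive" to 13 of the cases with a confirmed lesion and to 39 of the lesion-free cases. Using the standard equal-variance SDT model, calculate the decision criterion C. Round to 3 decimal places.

H = 13/80 = 0.1625
FA = 39/160 = 0.2437
z(H) = z(0.1625) = -0.9842
z(FA) = z(0.2437) = -0.6945
c = −½·[z(H) + z(FA)] = −0.5 × (-0.9842 + (-0.6945)) = 0.83935

C = 0.839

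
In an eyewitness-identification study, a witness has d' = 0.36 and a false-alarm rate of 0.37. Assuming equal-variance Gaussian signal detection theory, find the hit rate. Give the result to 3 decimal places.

z(false-alarm rate) = z(0.37) = -0.3319
z(H) = z(FA) + d' = -0.3319 + 0.36 = 0.0281
hit rate = Φ(0.0281) = 0.5112

hit rate = 0.511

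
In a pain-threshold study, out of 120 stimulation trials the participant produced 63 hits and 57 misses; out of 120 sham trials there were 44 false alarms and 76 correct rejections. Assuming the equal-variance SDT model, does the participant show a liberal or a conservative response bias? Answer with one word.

z(H) = 0.063, z(FA) = -0.341
c = −½·(z(H) + z(FA)) = 0.139
c > 0 → conservative criterion (biased toward responding “no”).

conservative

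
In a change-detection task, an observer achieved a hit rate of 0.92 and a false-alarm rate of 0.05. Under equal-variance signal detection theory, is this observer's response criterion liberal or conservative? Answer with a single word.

z(H) = 1.405, z(FA) = -1.645
c = −½·(z(H) + z(FA)) = 0.120
c > 0 → conservative criterion (biased toward responding “no”).

conservative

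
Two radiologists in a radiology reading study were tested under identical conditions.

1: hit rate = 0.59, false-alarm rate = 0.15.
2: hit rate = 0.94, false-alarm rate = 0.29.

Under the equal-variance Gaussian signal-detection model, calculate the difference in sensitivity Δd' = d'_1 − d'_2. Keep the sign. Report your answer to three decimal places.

Δd' = -0.844

1: z(0.59) = 0.2275, z(0.15) = -1.0364, d' = 1.2639
2: z(0.94) = 1.5548, z(0.29) = -0.5534, d' = 2.1082
Δd' = d'_1 − d'_2 = 1.2639 − 2.1082 = -0.8443
2 has the higher sensitivity.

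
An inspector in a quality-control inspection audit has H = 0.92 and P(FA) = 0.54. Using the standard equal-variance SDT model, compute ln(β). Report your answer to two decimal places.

Φ⁻¹(0.92) = 1.405, Φ⁻¹(0.54) = 0.100
ln β = −½·[z(H)² − z(FA)²] = −0.5 × (1.974 − 0.010) = -0.982

ln β = -0.98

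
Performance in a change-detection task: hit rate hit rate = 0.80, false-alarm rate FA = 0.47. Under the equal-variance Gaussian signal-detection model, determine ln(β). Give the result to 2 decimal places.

z(H) = 0.842
z(FA) = -0.075
ln β = −½·[z(H)² − z(FA)²] = −0.5 × (0.709 − 0.006) = -0.3515

ln β = -0.35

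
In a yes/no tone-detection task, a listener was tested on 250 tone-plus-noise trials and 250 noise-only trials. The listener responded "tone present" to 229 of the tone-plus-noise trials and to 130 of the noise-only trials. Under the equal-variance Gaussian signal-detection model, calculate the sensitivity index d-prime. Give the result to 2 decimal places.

H = 229/250 = 0.9160
FA = 130/250 = 0.5200
z(H) = z(0.9160) = 1.3787
z(FA) = z(0.5200) = 0.0502
d' = z(H) − z(FA) = 1.3787 − 0.0502 = 1.3285

d-prime = 1.33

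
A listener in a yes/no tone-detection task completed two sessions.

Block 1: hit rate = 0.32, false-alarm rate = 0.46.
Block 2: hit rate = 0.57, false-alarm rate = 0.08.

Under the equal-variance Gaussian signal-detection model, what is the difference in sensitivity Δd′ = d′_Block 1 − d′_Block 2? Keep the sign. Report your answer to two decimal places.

Δd′ = -1.95

Block 1: z(0.32) = -0.468, z(0.46) = -0.100, d' = -0.368
Block 2: z(0.57) = 0.176, z(0.08) = -1.405, d' = 1.581
Δd' = d'_Block 1 − d'_Block 2 = -0.368 − 1.581 = -1.949
Block 2 has the higher sensitivity.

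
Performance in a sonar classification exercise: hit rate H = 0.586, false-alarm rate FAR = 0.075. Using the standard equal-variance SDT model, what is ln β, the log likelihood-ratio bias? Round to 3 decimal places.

ln β = 1.013

z(H) = z(0.586) = 0.2173
z(FA) = z(0.075) = -1.4395
ln β = −½·[z(H)² − z(FA)²] = −0.5 × (0.0472 − 2.0722) = 1.0125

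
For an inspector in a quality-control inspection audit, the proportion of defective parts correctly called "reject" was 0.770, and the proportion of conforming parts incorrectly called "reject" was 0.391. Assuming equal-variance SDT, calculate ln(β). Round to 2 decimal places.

ln β = -0.23

z(H) = z(0.770) = 0.739
z(FA) = z(0.391) = -0.277
ln β = −½·[z(H)² − z(FA)²] = −0.5 × (0.546 − 0.077) = -0.2345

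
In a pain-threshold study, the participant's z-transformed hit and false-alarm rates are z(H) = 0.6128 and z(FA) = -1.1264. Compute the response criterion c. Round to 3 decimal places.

c = 0.257

c = −½·[z(H) + z(FA)] = −½·(0.6128 + (-1.1264)) = 0.2568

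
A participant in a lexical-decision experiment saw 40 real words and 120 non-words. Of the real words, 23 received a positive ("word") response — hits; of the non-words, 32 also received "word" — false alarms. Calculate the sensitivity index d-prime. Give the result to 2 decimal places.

H = 23/40 = 0.5750
FA = 32/120 = 0.2667
z(H) = z(0.5750) = 0.1891
z(FA) = z(0.2667) = -0.6228
d' = z(H) − z(FA) = 0.1891 − (-0.6228) = 0.8119

d-prime = 0.81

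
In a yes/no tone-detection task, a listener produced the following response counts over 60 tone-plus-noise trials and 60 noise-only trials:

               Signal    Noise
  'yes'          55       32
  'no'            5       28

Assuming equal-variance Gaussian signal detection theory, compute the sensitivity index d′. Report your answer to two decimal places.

H = 55/60 = 0.9167
FA = 32/60 = 0.5333
z(H) = z(0.9167) = 1.3832
z(FA) = z(0.5333) = 0.0836
d' = z(H) − z(FA) = 1.3832 − 0.0836 = 1.2996

d′ = 1.30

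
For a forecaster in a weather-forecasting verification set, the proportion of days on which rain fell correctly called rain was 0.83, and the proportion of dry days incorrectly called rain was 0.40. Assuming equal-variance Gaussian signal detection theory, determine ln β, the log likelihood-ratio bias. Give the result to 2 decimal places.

ln β = -0.42

z(H) = 0.954
z(FA) = -0.253
ln β = −½·[z(H)² − z(FA)²] = −0.5 × (0.910 − 0.064) = -0.423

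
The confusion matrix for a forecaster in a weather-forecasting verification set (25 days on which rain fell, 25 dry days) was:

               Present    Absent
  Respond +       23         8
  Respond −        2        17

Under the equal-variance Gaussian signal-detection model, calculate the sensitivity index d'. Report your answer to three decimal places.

d' = 1.873

H = 23/25 = 0.9200
FA = 8/25 = 0.3200
z(H) = z(0.9200) = 1.4051
z(FA) = z(0.3200) = -0.4677
d' = z(H) − z(FA) = 1.4051 − (-0.4677) = 1.8728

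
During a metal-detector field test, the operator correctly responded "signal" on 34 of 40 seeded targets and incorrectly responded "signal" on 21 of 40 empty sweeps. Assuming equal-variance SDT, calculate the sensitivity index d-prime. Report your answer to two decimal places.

d-prime = 0.97

H = 34/40 = 0.8500
FA = 21/40 = 0.5250
Φ⁻¹(H) = Φ⁻¹(0.8500) = 1.0364
Φ⁻¹(FA) = Φ⁻¹(0.5250) = 0.0627
d' = z(H) − z(FA) = 1.0364 − 0.0627 = 0.9737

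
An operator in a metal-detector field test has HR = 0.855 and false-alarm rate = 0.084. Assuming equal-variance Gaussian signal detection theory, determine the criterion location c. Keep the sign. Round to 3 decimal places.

c = 0.160

Φ⁻¹(H) = Φ⁻¹(0.855) = 1.0581
Φ⁻¹(FA) = Φ⁻¹(0.084) = -1.3787
c = −½·[z(H) + z(FA)] = −0.5 × (1.0581 + (-1.3787)) = 0.1603
c > 0: the operator has a conservative response bias.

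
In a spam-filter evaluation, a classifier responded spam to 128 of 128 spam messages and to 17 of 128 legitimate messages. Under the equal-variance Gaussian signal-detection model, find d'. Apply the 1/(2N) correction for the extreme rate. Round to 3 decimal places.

d' = 3.773

The hit rate is 128/128 = 1, so apply the 1/(2N) correction: H → 1 − 1/(2·128) = 0.99609.
z(H) = z(0.99609) = 2.6597
z(FA) = z(0.13281) = -1.1132
d' = 2.6597 − (-1.1132) = 3.7729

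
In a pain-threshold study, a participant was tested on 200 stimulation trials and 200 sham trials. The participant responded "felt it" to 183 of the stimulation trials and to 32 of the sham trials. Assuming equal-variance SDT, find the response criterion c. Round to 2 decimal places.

H = 183/200 = 0.9150
FA = 32/200 = 0.1600
z(0.9150) = 1.3722, z(0.1600) = -0.9945
c = −½·[z(H) + z(FA)] = −0.5 × (1.3722 + (-0.9945)) = -0.18885
c < 0: the participant has a liberal response bias.

c = -0.19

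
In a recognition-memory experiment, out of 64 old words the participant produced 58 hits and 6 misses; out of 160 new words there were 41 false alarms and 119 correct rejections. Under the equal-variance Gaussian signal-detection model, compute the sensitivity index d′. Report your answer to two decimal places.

d′ = 1.97

H = 58/64 = 0.9062
FA = 41/160 = 0.2562
z(H) = z(0.9062) = 1.318
z(FA) = z(0.2562) = -0.655
d' = z(H) − z(FA) = 1.318 − (-0.655) = 1.973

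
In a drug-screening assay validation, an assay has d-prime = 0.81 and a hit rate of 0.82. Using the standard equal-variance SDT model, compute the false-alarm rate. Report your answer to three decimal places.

z(hit rate) = z(0.82) = 0.9154
z(FA) = z(H) − d' = 0.9154 − 0.81 = 0.1054
false-alarm rate = Φ(0.1054) = 0.5420

false-alarm rate = 0.542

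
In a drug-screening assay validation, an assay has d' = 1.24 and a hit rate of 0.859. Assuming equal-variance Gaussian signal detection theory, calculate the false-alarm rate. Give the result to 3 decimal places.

false-alarm rate = 0.435

z(hit rate) = z(0.859) = 1.0758
z(FA) = z(H) − d' = 1.0758 − 1.24 = -0.1642
false-alarm rate = Φ(-0.1642) = 0.4348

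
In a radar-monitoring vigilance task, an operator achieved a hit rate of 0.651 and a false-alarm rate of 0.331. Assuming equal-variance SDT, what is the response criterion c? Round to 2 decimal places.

c = 0.02

z(H) = z(0.651) = 0.388
z(FA) = z(0.331) = -0.437
c = −½·[z(H) + z(FA)] = −0.5 × (0.388 + (-0.437)) = 0.0245
c > 0: the operator has a conservative response bias.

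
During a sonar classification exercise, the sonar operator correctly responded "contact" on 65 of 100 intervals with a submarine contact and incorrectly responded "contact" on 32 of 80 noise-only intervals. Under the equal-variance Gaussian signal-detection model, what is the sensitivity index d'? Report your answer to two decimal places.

d' = 0.64

H = 65/100 = 0.6500
FA = 32/80 = 0.4000
Φ⁻¹(H) = 0.385
Φ⁻¹(FA) = -0.253
d' = z(H) − z(FA) = 0.385 − (-0.253) = 0.638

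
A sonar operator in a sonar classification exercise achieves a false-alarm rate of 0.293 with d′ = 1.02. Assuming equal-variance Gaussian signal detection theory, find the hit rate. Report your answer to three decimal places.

hit rate = 0.683

z(false-alarm rate) = z(0.293) = -0.5446
z(H) = z(FA) + d' = -0.5446 + 1.02 = 0.4754
hit rate = Φ(0.4754) = 0.6827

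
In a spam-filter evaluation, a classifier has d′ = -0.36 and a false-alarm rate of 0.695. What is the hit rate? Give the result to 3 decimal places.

z(false-alarm rate) = z(0.695) = 0.5101
z(H) = z(FA) + d' = 0.5101 + (-0.36) = 0.1501
hit rate = Φ(0.1501) = 0.5597

hit rate = 0.560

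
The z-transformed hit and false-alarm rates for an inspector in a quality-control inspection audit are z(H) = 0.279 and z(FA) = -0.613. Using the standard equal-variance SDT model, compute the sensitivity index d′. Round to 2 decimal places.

d′ = 0.89

d' = z(H) − z(FA) = 0.279 − (-0.613) = 0.892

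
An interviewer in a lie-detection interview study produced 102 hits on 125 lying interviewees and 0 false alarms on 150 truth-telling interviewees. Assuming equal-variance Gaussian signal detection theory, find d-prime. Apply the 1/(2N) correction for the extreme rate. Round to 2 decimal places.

The false-alarm rate is 0/150 = 0, so apply the 1/(2N) correction: FA → 1/(2·150) = 0.00333.
z(H) = z(0.81600) = 0.900
z(FA) = z(0.00333) = -2.713
d' = 0.900 − (-2.713) = 3.613

d-prime = 3.61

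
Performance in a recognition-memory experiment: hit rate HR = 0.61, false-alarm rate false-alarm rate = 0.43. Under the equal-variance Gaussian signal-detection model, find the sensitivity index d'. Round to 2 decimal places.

Φ⁻¹(H) = Φ⁻¹(0.61) = 0.2793
Φ⁻¹(FA) = Φ⁻¹(0.43) = -0.1764
d' = z(H) − z(FA) = 0.2793 − (-0.1764) = 0.4557

d' = 0.46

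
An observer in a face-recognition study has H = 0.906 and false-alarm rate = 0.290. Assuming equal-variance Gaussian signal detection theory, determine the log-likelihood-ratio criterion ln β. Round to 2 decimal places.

Φ⁻¹(0.906) = 1.317, Φ⁻¹(0.290) = -0.553
ln β = −½·[z(H)² − z(FA)²] = −0.5 × (1.734 − 0.306) = -0.714

ln β = -0.71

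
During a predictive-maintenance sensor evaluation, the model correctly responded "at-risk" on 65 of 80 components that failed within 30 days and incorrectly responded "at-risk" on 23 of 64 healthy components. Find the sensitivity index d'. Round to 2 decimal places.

d' = 1.25

H = 65/80 = 0.8125
FA = 23/64 = 0.3594
Φ⁻¹(H) = Φ⁻¹(0.8125) = 0.8871
Φ⁻¹(FA) = Φ⁻¹(0.3594) = -0.3601
d' = z(H) − z(FA) = 0.8871 − (-0.3601) = 1.2472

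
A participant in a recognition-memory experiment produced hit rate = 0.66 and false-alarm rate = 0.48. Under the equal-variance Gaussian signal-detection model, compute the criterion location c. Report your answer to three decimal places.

c = -0.181

Φ⁻¹(0.66) = 0.4125, Φ⁻¹(0.48) = -0.0502
c = −½·[z(H) + z(FA)] = −0.5 × (0.4125 + (-0.0502)) = -0.18115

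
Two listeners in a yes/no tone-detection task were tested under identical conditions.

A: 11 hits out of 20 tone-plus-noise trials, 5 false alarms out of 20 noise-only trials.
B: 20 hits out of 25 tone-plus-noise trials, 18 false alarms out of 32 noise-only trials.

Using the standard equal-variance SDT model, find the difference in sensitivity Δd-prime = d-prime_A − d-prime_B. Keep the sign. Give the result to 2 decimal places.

A: z(0.5500) = 0.126, z(0.2500) = -0.674, d' = 0.800
B: z(0.8000) = 0.842, z(0.5625) = 0.157, d' = 0.685
Δd' = d'_A − d'_B = 0.800 − 0.685 = 0.115
A has the higher sensitivity.

Δd-prime = 0.12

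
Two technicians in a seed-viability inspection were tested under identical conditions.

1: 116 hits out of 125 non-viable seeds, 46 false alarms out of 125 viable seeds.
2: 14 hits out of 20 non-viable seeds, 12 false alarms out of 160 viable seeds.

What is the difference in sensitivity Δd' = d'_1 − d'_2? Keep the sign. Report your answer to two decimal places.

Δd' = -0.17

1: z(0.9280) = 1.461, z(0.3680) = -0.337, d' = 1.798
2: z(0.7000) = 0.524, z(0.0750) = -1.440, d' = 1.964
Δd' = d'_1 − d'_2 = 1.798 − 1.964 = -0.166
2 has the higher sensitivity.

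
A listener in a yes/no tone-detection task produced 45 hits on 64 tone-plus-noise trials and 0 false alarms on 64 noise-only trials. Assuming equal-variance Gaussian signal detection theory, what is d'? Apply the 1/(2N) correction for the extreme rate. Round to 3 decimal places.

The false-alarm rate is 0/64 = 0, so apply the 1/(2N) correction: FA → 1/(2·64) = 0.00781.
z(H) = z(0.70312) = 0.5334
z(FA) = z(0.00781) = -2.4177
d' = 0.5334 − (-2.4177) = 2.9511

d' = 2.951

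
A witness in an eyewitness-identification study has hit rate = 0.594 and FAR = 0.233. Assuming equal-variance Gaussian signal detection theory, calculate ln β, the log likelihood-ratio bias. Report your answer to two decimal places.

Φ⁻¹(0.594) = 0.238, Φ⁻¹(0.233) = -0.729
ln β = −½·[z(H)² − z(FA)²] = −0.5 × (0.057 − 0.531) = 0.237

ln β = 0.24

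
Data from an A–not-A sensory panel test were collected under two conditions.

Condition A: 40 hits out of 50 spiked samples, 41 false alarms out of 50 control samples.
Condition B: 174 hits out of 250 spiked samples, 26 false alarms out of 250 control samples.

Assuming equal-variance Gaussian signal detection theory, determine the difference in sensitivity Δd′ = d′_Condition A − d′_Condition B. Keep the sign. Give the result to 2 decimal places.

Δd′ = -1.85

Condition A: z(0.8000) = 0.842, z(0.8200) = 0.915, d' = -0.073
Condition B: z(0.6960) = 0.513, z(0.1040) = -1.259, d' = 1.772
Δd' = d'_Condition A − d'_Condition B = -0.073 − 1.772 = -1.845
Condition B has the higher sensitivity.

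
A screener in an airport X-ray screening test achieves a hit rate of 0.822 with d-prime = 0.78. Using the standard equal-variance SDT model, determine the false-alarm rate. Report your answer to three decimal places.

false-alarm rate = 0.557

z(hit rate) = z(0.822) = 0.9230
z(FA) = z(H) − d' = 0.9230 − 0.78 = 0.1430
false-alarm rate = Φ(0.1430) = 0.5569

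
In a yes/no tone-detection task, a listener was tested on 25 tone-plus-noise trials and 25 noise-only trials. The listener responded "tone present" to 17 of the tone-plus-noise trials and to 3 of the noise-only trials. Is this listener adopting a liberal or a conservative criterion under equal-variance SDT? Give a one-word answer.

z(H) = 0.468, z(FA) = -1.175
c = −½·(z(H) + z(FA)) = 0.3535
c > 0 → conservative criterion (biased toward responding “no”).

conservative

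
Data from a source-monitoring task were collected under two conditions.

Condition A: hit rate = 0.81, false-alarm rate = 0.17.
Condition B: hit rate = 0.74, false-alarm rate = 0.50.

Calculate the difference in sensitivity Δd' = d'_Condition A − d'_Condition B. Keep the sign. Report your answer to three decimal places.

Δd' = 1.189

Condition A: z(0.81) = 0.8779, z(0.17) = -0.9542, d' = 1.8321
Condition B: z(0.74) = 0.6433, z(0.50) = 0.0000, d' = 0.6433
Δd' = d'_Condition A − d'_Condition B = 1.8321 − 0.6433 = 1.1888
Condition A has the higher sensitivity.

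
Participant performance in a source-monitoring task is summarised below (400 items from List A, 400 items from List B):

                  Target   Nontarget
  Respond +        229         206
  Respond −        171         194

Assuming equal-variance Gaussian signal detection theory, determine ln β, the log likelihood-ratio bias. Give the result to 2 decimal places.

H = 229/400 = 0.5725
FA = 206/400 = 0.5150
z(H) = z(0.5725) = 0.183
z(FA) = z(0.5150) = 0.038
ln β = −½·[z(H)² − z(FA)²] = −0.5 × (0.033 − 0.001) = -0.016

ln β = -0.02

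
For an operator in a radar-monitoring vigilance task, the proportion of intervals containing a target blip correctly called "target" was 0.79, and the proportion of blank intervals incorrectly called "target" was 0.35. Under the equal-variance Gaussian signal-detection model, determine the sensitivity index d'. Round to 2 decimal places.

d' = 1.19

z(0.79) = 0.8064, z(0.35) = -0.3853
d' = z(H) − z(FA) = 0.8064 − (-0.3853) = 1.1917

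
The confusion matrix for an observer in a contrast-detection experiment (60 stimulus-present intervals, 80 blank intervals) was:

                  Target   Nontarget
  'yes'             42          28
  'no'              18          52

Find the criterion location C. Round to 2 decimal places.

C = -0.07

H = 42/60 = 0.7000
FA = 28/80 = 0.3500
z(H) = 0.524
z(FA) = -0.385
c = −½·[z(H) + z(FA)] = −0.5 × (0.524 + (-0.385)) = -0.0695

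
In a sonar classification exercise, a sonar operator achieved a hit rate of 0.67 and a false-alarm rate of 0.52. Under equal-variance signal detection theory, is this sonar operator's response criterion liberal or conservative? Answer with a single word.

liberal

z(H) = 0.440, z(FA) = 0.050
c = −½·(z(H) + z(FA)) = -0.245
c < 0 → liberal criterion (biased toward responding “yes”).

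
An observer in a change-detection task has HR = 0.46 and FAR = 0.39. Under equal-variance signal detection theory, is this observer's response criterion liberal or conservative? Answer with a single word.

z(H) = -0.100, z(FA) = -0.279
c = −½·(z(H) + z(FA)) = 0.1895
c > 0 → conservative criterion (biased toward responding “no”).

conservative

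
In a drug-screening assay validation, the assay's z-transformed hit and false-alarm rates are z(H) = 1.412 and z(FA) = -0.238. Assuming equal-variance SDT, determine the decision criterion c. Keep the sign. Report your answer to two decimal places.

c = -0.59

c = −½·[z(H) + z(FA)] = −½·(1.412 + (-0.238)) = -0.587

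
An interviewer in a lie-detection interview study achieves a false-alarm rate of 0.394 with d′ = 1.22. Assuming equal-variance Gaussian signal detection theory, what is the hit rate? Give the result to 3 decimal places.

hit rate = 0.829

z(false-alarm rate) = z(0.394) = -0.2689
z(H) = z(FA) + d' = -0.2689 + 1.22 = 0.9511
hit rate = Φ(0.9511) = 0.8292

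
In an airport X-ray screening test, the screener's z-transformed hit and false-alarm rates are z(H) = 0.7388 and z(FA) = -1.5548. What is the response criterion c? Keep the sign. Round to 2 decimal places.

c = 0.41

c = −½·[z(H) + z(FA)] = −½·(0.7388 + (-1.5548)) = 0.4080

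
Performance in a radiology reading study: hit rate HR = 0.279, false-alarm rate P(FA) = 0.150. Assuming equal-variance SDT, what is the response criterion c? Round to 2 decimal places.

c = 0.81

z(0.279) = -0.5858, z(0.150) = -1.0364
c = −½·[z(H) + z(FA)] = −0.5 × (-0.5858 + (-1.0364)) = 0.8111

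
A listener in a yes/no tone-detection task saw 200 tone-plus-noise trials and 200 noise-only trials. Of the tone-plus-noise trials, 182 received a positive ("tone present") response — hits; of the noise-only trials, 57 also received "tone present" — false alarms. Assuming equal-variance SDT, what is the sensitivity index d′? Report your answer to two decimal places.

d′ = 1.91

H = 182/200 = 0.9100
FA = 57/200 = 0.2850
z(H) = z(0.9100) = 1.341
z(FA) = z(0.2850) = -0.568
d' = z(H) − z(FA) = 1.341 − (-0.568) = 1.909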